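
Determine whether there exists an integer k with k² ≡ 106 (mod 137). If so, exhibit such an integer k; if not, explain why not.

No, no such integer exists.

137 is prime, so by Euler's criterion 106 is a square mod 137 iff 106^((137−1)/2) = 106^68 ≡ 1 (mod 137).
Repeated squaring mod 137: 106^2 = 11236 ≡ 2; 106^4 ≡ 2² = 4 ≡ 4; 106^8 ≡ 4² = 16 ≡ 16; 106^16 ≡ 16² = 256 ≡ 119; 106^32 ≡ 119² = 14161 ≡ 50; 106^64 ≡ 50² = 2500 ≡ 34.
Since 68 = 64 + 4, 106^68 ≡ 34 · 4; multiplying out mod 137: 34·4 = 136 ≡ 136. Thus 106^68 ≡ 136 ≡ −1 (mod 137).
By Euler's criterion 106 is a quadratic non-residue mod 137: no k satisfies k² ≡ 106 (mod 137).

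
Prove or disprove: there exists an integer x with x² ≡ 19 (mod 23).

No such integer exists.

23 is prime, so by Euler's criterion 19 is a square mod 23 iff 19^((23−1)/2) = 19^11 ≡ 1 (mod 23).
Repeated squaring mod 23: 19^2 = 361 ≡ 16; 19^4 ≡ 16² = 256 ≡ 3; 19^8 ≡ 3² = 9 ≡ 9.
Since 11 = 8 + 2 + 1, 19^11 ≡ 9 · 16 · 19; multiplying out mod 23: 9·16 = 144 ≡ 6, then 6·19 = 114 ≡ 22. Thus 19^11 ≡ 22 ≡ −1 (mod 23).
The value −1 means 19 is a non-residue modulo 23, so x² ≡ 19 (mod 23) is impossible.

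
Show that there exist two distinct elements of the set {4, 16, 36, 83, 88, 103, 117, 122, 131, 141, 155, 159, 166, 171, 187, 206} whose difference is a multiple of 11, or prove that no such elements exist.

Yes: 4 and 103.

Reduce each element mod 11: 4↦4, 16↦5, 36↦3, 83↦6, 88↦0, 103↦4, 117↦7, 122↦1, 131↦10, 141↦9, 155↦1, 159↦5, 166↦1, 171↦6, 187↦0, 206↦8. The residue 4 repeats (at 4 and 103), and 103 − 4 = 99 = 9·11.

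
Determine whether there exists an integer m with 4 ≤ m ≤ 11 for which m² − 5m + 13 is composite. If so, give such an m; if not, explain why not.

m = 10

At m = 10: 10² − 5·10 + 13 = 63 = 3·21, which is composite.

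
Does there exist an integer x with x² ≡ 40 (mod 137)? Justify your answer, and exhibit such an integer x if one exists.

No such integer exists.

Apply Euler's criterion with the prime 137: 40 is a quadratic residue iff 40^68 ≡ 1 (mod 137), and a non-residue iff it is ≡ −1.
Repeated squaring mod 137: 40^2 = 1600 ≡ 93; 40^4 ≡ 93² = 8649 ≡ 18; 40^8 ≡ 18² = 324 ≡ 50; 40^16 ≡ 50² = 2500 ≡ 34; 40^32 ≡ 34² = 1156 ≡ 60; 40^64 ≡ 60² = 3600 ≡ 38.
Since 68 = 64 + 4, 40^68 ≡ 38 · 18; multiplying out mod 137: 38·18 = 684 ≡ 136. Thus 40^68 ≡ 136 ≡ −1 (mod 137).
The value −1 means 40 is a non-residue modulo 137, so x² ≡ 40 (mod 137) is impossible.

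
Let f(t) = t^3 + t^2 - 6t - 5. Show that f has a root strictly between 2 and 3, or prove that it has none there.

Yes, f has a root in the interval.

f(2) = -5 and f(3) = 13, which have opposite signs.
f is continuous everywhere (it is a polynomial), in particular on [2, 3].
By the Intermediate Value Theorem, f takes the value 0 somewhere in the open interval.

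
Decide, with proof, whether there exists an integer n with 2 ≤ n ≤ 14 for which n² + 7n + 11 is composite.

n = 14

At n = 14: 14² + 7·14 + 11 = 305 = 5·61, which is composite.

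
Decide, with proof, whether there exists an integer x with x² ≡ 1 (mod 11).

x = 10

x = 10 works: 10² = 100, and 100 − 1 = 99 = 9·11.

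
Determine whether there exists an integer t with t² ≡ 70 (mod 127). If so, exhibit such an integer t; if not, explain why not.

t = 109

Take t = 109. Then 109² = 11881 = 93·127 + 70, so 109² ≡ 70 (mod 127).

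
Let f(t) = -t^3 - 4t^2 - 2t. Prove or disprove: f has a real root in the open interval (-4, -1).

Yes, f has a root in the interval.

f(-4) = 8 and f(-1) = -1, which have opposite signs.
Since f is a polynomial it is continuous on [-4, -1].
By the Intermediate Value Theorem, f takes the value 0 somewhere in the open interval.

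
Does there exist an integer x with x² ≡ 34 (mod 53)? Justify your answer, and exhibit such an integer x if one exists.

There is no such integer.

Apply Euler's criterion with the prime 53: 34 is a quadratic residue iff 34^26 ≡ 1 (mod 53), and a non-residue iff it is ≡ −1.
Repeated squaring mod 53: 34^2 = 1156 ≡ 43; 34^4 ≡ 43² = 1849 ≡ 47; 34^8 ≡ 47² = 2209 ≡ 36; 34^16 ≡ 36² = 1296 ≡ 24.
Since 26 = 16 + 8 + 2, 34^26 ≡ 24 · 36 · 43; multiplying out mod 53: 24·36 = 864 ≡ 16, then 16·43 = 688 ≡ 52. Thus 34^26 ≡ 52 ≡ −1 (mod 53).
By Euler's criterion 34 is a quadratic non-residue mod 53: no x satisfies x² ≡ 34 (mod 53).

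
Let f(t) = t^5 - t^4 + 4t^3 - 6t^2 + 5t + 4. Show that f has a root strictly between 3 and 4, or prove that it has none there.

f has no root in that interval.

The endpoint values f(3) = 235 and f(4) = 952 are both positive. Claim: f(t) > 0 for every t in (3, 4).
Shift to the endpoint 3: with t = 3 + u (0 < u < 1), one computes f(3 + u) = u^5 + 14u^4 + 82u^3 + 246u^2 + 374u + 235.
The nonzero coefficients here are all positive, so for u > 0 every term is positive (or zero), and the constant term 235 is strictly positive.
Therefore f(t) > 0 throughout (3, 4), and f has no zero there.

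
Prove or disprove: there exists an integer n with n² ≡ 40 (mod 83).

n = 17

n = 17 works: 17² = 289, and 289 − 40 = 249 = 3·83.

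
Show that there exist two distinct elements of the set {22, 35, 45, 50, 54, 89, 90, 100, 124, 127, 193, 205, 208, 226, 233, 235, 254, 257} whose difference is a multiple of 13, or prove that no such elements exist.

22 and 35 are such a pair.

Reduce each element mod 13: 22↦9, 35↦9, 45↦6, 50↦11, 54↦2, 89↦11, 90↦12, 100↦9, 124↦7, 127↦10, 193↦11, 205↦10, 208↦0, 226↦5, 233↦12, 235↦1, 254↦7, 257↦10. The residue 9 repeats (at 22 and 35), and 35 − 22 = 13 = 1·13.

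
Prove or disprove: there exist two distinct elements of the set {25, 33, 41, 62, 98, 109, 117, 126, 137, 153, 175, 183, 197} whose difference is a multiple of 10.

25 and 175 are such a pair.

Reduce each element mod 10: 25↦5, 33↦3, 41↦1, 62↦2, 98↦8, 109↦9, 117↦7, 126↦6, 137↦7, 153↦3, 175↦5, 183↦3, 197↦7. The residue 5 repeats (at 25 and 175), and 175 − 25 = 150 = 15·10.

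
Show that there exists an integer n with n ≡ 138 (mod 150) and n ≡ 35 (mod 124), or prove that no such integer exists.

No, no such integer exists.

Both moduli are multiples of 2 = gcd(150, 124), so any solution would satisfy n ≡ 138 and n ≡ 35 modulo 2 simultaneously.
These are incompatible: 138 − 35 = 103 is not divisible by 2.
Therefore no such n exists.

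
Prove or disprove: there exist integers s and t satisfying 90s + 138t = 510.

gcd(90, 138) = 6, and 6 divides 510, so integer solutions exist.
Dividing through by 6 reduces the equation to 15s + 23t = 85.
Dividing repeatedly: 23 = 1·15 + 8, 15 = 1·8 + 7, 8 = 1·7 + 1, 7 = 7·1 + 0.
Unwinding: 1 = 8 − 1·7 = 8 − (15 − 1·8) = −15 + 2·8 = −15 + 2·(23 − 1·15) = 2·23 − 3·15, i.e. 15·(-3) + 23·2 = 1.
Scaling by 85 gives the particular solution (s, t) = (-255, 170).
Adding 12·23 to s and subtracting 12·15 from t gives the tidier solution (21, -10).
Check: 90·21 + 138·(-10) = 1890 − 1380 = 510. ✓

s = 21, t = -10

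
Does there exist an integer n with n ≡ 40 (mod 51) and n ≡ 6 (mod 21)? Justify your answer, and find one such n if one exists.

Both moduli are multiples of 3 = gcd(51, 21), so any solution would satisfy n ≡ 40 and n ≡ 6 modulo 3 simultaneously.
But 40 mod 3 = 1 while 6 mod 3 = 0, a contradiction.
Hence the system has no solution.

There is no such integer.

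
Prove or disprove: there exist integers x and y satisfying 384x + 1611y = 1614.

x = 365, y = -86

Every value of 384x + 1611y is a multiple of gcd(384, 1611) = 3; since 3 ∣ 1614, solutions exist.
Dividing through by 3 reduces the equation to 128x + 537y = 538.
Dividing repeatedly: 537 = 4·128 + 25, 128 = 5·25 + 3, 25 = 8·3 + 1, 3 = 3·1 + 0.
Unwinding: 1 = 25 − 8·3 = 25 − 8·(128 − 5·25) = −8·128 + 41·25 = −8·128 + 41·(537 − 4·128) = 41·537 − 172·128, i.e. 128·(-172) + 537·41 = 1.
Multiplying through by 538: x = (-172)·538 = -92536, y = 41·538 = 22058 is a solution.
The general solution is x = -92536 + 537k, y = 22058 − 128k; taking k = 173 gives the smaller pair x = 365, y = -86.
Check: 384·365 + 1611·(-86) = 140160 − 138546 = 1614. ✓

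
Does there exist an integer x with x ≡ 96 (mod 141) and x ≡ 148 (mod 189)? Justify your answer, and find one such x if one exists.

No such integer exists.

Reduce both congruences modulo 3, which divides 141 and 189: they say x ≡ 96 (mod 3) and x ≡ 148 (mod 3).
These are incompatible: 96 − 148 = -52 is not divisible by 3.
Therefore no such x exists.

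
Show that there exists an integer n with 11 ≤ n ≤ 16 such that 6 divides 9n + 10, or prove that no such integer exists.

No, no such integer n in that range exists.

The values of 9n + 10 for n = 11, 12, …, 16 are 109, 118, 127, 136, 145, 154; reduced mod 6 these are 1, 4, 1, 4, 1, 4.
The residue 0 does not occur, so no n in [11, 16] makes 9n + 10 a multiple of 6.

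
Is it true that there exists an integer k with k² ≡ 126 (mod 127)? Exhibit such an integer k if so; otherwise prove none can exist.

No, no such integer exists.

Apply Euler's criterion with the prime 127: 126 is a quadratic residue iff 126^63 ≡ 1 (mod 127), and a non-residue iff it is ≡ −1.
Repeated squaring mod 127: 126^2 = 15876 ≡ 1; 126^4 ≡ 1² = 1 ≡ 1; 126^8 ≡ 1² = 1 ≡ 1; 126^16 ≡ 1² = 1 ≡ 1; 126^32 ≡ 1² = 1 ≡ 1.
Since 63 = 32 + 16 + 8 + 4 + 2 + 1, 126^63 ≡ 1 · 1 · 1 · 1 · 1 · 126; multiplying out mod 127: 1·1 = 1 ≡ 1, then 1·1 = 1 ≡ 1, then 1·1 = 1 ≡ 1, then 1·1 = 1 ≡ 1, then 1·126 = 126 ≡ 126. Thus 126^63 ≡ 126 ≡ −1 (mod 127).
The value −1 means 126 is a non-residue modulo 127, so k² ≡ 126 (mod 127) is impossible.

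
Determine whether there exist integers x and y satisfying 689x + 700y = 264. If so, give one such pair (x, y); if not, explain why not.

Since gcd(689, 700) = 1, every integer is an integer combination of 689 and 700.
Euclidean algorithm: 700 = 1·689 + 11, 689 = 62·11 + 7, 11 = 1·7 + 4, 7 = 1·4 + 3, 4 = 1·3 + 1, 3 = 3·1 + 0.
Back-substituting, 1 = 4 − 1·3 = 4 − (7 − 1·4) = −7 + 2·4 = −7 + 2·(11 − 1·7) = 2·11 − 3·7 = 2·11 − 3·(689 − 62·11) = −3·689 + 188·11 = −3·689 + 188·(700 − 1·689) = 188·700 − 191·689; that is, 689·(-191) + 700·188 = 1.
Scaling by 264 gives the particular solution (x, y) = (-50424, 49632).
Shifting by a multiple of (700, −689) keeps it a solution: x = -50424 + 73·700 = 676, y = 49632 − 73·689 = -665.
Indeed 689·676 + 700·(-665) = 465764 − 465500 = 264.

x = 676, y = -665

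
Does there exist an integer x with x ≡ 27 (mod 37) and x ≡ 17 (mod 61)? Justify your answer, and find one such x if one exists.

x = 1359

Since 37 and 61 share no common factor, CRT says the pair of congruences has a solution (unique mod 2257).
Any solution of the first congruence is x = 27 + 37t; substituting into the second, 37t ≡ 17 − 27 ≡ 51 (mod 61).
Note 37·33 = 1221 ≡ 1 (mod 61) (as 1221 − 1 = 20·61), so 37⁻¹ ≡ 33.
Therefore t ≡ 33·51 = 1683 ≡ 36 (mod 61).
With t = 36: x = 27 + 37·36 = 1359.
Verify: 1359 = 36·37 + 27 and 1359 = 22·61 + 17. ✓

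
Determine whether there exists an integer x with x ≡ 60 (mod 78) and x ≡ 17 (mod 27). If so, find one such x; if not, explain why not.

No, no such integer exists.

gcd(78, 27) = 3. If x ≡ 60 (mod 78) and x ≡ 17 (mod 27), then x ≡ 60 (mod 3) and x ≡ 17 (mod 3).
However 60 ≡ 0 and 17 ≡ 2 (mod 3), and 0 ≠ 2.
Therefore no such x exists.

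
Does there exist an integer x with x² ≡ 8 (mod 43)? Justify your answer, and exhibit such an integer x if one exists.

43 is prime, so by Euler's criterion 8 is a square mod 43 iff 8^((43−1)/2) = 8^21 ≡ 1 (mod 43).
Squaring successively (mod 43): 8^2 = 64 ≡ 21; 8^4 ≡ 21² = 441 ≡ 11; 8^8 ≡ 11² = 121 ≡ 35; 8^16 ≡ 35² = 1225 ≡ 21.
Since 21 = 16 + 4 + 1, 8^21 ≡ 21 · 11 · 8; multiplying out mod 43: 21·11 = 231 ≡ 16, then 16·8 = 128 ≡ 42. Thus 8^21 ≡ 42 ≡ −1 (mod 43).
By Euler's criterion 8 is a quadratic non-residue mod 43: no x satisfies x² ≡ 8 (mod 43).

No, no such integer exists.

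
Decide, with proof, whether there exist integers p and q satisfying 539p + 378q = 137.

There are no such integers.

Any value of 539p + 378q is a multiple of gcd(539, 378) = 7.
However 137 leaves remainder 4 on division by 7.
So the equation is unsolvable over ℤ.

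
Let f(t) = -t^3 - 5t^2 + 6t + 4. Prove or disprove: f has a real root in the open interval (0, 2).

f(0) = 4 and f(2) = -12, which have opposite signs.
As a polynomial, f is continuous on every closed interval.
By the Intermediate Value Theorem f must vanish at some point of (0, 2).

Yes, f has a root in the interval.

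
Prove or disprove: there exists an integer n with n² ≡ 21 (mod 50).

n = 39

n = 39 works: 39² = 1521, and 1521 − 21 = 1500 = 30·50.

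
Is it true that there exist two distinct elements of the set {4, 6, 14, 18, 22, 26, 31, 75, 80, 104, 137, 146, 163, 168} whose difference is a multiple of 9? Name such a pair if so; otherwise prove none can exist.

4 and 22 are such a pair.

Reduce each element mod 9: 4↦4, 6↦6, 14↦5, 18↦0, 22↦4, 26↦8, 31↦4, 75↦3, 80↦8, 104↦5, 137↦2, 146↦2, 163↦1, 168↦6. The residue 4 repeats (at 4 and 22), and 22 − 4 = 18 = 2·9.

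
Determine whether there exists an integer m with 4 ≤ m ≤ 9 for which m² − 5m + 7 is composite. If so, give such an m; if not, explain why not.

m = 7

At m = 7: 7² − 5·7 + 7 = 21 = 3·7, which is composite.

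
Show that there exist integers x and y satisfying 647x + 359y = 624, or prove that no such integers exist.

x = 62, y = -110

Since gcd(647, 359) = 1, every integer is an integer combination of 647 and 359.
Euclidean algorithm: 647 = 1·359 + 288, 359 = 1·288 + 71, 288 = 4·71 + 4, 71 = 17·4 + 3, 4 = 1·3 + 1, 3 = 3·1 + 0.
Working back up the chain: 1 = 4 − 1·3 = 4 − (71 − 17·4) = −71 + 18·4 = −71 + 18·(288 − 4·71) = 18·288 − 73·71 = 18·288 − 73·(359 − 1·288) = −73·359 + 91·288 = −73·359 + 91·(647 − 1·359) = 91·647 − 164·359. So 647·91 + 359·(-164) = 1.
Scaling by 624 gives the particular solution (x, y) = (56784, -102336).
Shifting by a multiple of (359, −647) keeps it a solution: x = 56784 − 158·359 = 62, y = -102336 + 158·647 = -110.
Indeed 647·62 + 359·(-110) = 40114 − 39490 = 624.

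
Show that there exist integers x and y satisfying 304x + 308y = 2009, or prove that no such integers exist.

Both 304 and 308 are divisible by gcd(304, 308) = 4, hence so is any combination 304x + 308y.
But 2009 is not a multiple of 4 (it leaves remainder 1).
Therefore 304x + 308y = 2009 has no solution in integers.

No, no such integers exist.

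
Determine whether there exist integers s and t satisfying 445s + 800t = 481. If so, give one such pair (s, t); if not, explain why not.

gcd(445, 800) = 5, so every integer of the form 445s + 800t is a multiple of 5.
But 481 is not a multiple of 5 (it leaves remainder 1).
Hence no integers s, t satisfy the equation.

No such integers exist.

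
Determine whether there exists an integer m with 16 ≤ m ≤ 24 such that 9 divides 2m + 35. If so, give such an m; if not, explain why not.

m = 23

m = 23 works, since 2·23 + 35 = 81 = 9·9.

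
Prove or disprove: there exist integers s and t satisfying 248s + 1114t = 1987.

No such integers exist.

Both 248 and 1114 are divisible by gcd(248, 1114) = 2, hence so is any combination 248s + 1114t.
But 1987 = 2·993 + 1, so 2 ∤ 1987.
Hence no integers s, t satisfy the equation.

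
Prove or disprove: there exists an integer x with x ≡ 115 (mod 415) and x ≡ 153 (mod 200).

No such integer exists.

Both moduli are multiples of 5 = gcd(415, 200), so any solution would satisfy x ≡ 115 and x ≡ 153 modulo 5 simultaneously.
These are incompatible: 115 − 153 = -38 is not divisible by 5.
So no integer satisfies both congruences.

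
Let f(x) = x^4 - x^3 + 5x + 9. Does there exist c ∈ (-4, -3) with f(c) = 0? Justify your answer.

No.

The endpoint values f(-4) = 309 and f(-3) = 102 are both positive. Claim: f(x) > 0 for every x in (-4, -3).
Substitute x = -3 − u, where 0 < u < 1 on the interval. Expanding, f(-3 − u) = u^4 + 13u^3 + 63u^2 + 130u + 102.
All 5 nonzero coefficients of this polynomial in u are positive; hence for u > 0 the value is a sum of positive terms (the constant 102 among them).
Therefore f(x) > 0 throughout (-4, -3), and f has no zero there.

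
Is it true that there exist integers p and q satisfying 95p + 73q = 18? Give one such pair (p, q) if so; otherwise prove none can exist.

p = 34, q = -44

95 and 73 are coprime, so 95p + 73q ranges over all of ℤ.
Run the Euclidean algorithm on 95 and 73: 95 = 1·73 + 22, 73 = 3·22 + 7, 22 = 3·7 + 1, 7 = 7·1 + 0.
Back-substituting, 1 = 22 − 3·7 = 22 − 3·(73 − 3·22) = −3·73 + 10·22 = −3·73 + 10·(95 − 1·73) = 10·95 − 13·73; that is, 95·10 + 73·(-13) = 1.
Scaling by 18 gives the particular solution (p, q) = (180, -234).
The general solution is p = 180 + 73k, q = -234 − 95k; taking k = -2 gives the smaller pair p = 34, q = -44.
Indeed 95·34 + 73·(-44) = 3230 − 3212 = 18.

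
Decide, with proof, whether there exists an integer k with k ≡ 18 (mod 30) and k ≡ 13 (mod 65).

The moduli are not coprime: gcd(30, 65) = 5. Compatibility requires 5 ∣ (13 − 18) = -5, which holds, so solutions exist.
The integers ≡ 18 (mod 30) are 18, 48, 78, …; their remainders mod 65 are 18, 48, 13, so k = 78 is the first that is ≡ 13 (mod 65).
Check: 78 mod 30 = 18, 78 mod 65 = 13. ✓

k = 78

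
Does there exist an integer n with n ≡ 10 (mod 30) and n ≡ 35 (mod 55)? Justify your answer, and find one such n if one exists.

n = 310

The moduli are not coprime: gcd(30, 55) = 5. Compatibility requires 5 ∣ (35 − 10) = 25, which holds, so solutions exist.
Put n = 10 + 30t, so we need 30t ≡ 25 (mod 55), equivalently (divide by 5) 6t ≡ 5 (mod 11).
To invert 6 modulo 11: 11 = 1·6 + 5, 6 = 1·5 + 1, 5 = 5·1 + 0, and unwinding, 1 = 6 − 1·5 = 6 − (11 − 1·6) = −11 + 2·6. Thus 6⁻¹ ≡ 2 (mod 11).
Therefore t ≡ 2·5 = 10 (mod 11).
Then n = 10 + 30·10 = 310.
Verify: 310 = 10·30 + 10 and 310 = 5·55 + 35. ✓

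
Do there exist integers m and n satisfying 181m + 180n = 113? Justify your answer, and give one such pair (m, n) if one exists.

181 and 180 are coprime, so 181m + 180n ranges over all of ℤ.
Euclidean algorithm: 181 = 1·180 + 1, 180 = 180·1 + 0.
Back-substituting, 1 = 181 − 1·180; that is, 181·1 + 180·(-1) = 1.
Times 113: 181·113 + 180·(-113) = 113, so (113, -113) solves it.
Check: 181·113 + 180·(-113) = 20453 − 20340 = 113. ✓

m = 113, n = -113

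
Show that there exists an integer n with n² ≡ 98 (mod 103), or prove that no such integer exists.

n = 60 works: 60² = 3600, and 3600 − 98 = 3502 = 34·103.

n = 60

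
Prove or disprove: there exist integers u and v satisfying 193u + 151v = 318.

Since gcd(193, 151) = 1, every integer is an integer combination of 193 and 151.
Euclidean algorithm: 193 = 1·151 + 42, 151 = 3·42 + 25, 42 = 1·25 + 17, 25 = 1·17 + 8, 17 = 2·8 + 1, 8 = 8·1 + 0.
Working back up the chain: 1 = 17 − 2·8 = 17 − 2·(25 − 1·17) = −2·25 + 3·17 = −2·25 + 3·(42 − 1·25) = 3·42 − 5·25 = 3·42 − 5·(151 − 3·42) = −5·151 + 18·42 = −5·151 + 18·(193 − 1·151) = 18·193 − 23·151. So 193·18 + 151·(-23) = 1.
Multiplying through by 318: u = 18·318 = 5724, v = (-23)·318 = -7314 is a solution.
The general solution is u = 5724 + 151k, v = -7314 − 193k; taking k = -37 gives the smaller pair u = 137, v = -173.
Indeed 193·137 + 151·(-173) = 26441 − 26123 = 318.

u = 137, v = -173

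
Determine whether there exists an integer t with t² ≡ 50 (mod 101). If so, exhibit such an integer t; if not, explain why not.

No, no such integer exists.

Apply Euler's criterion with the prime 101: 50 is a quadratic residue iff 50^50 ≡ 1 (mod 101), and a non-residue iff it is ≡ −1.
Squaring successively (mod 101): 50^2 = 2500 ≡ 76; 50^4 ≡ 76² = 5776 ≡ 19; 50^8 ≡ 19² = 361 ≡ 58; 50^16 ≡ 58² = 3364 ≡ 31; 50^32 ≡ 31² = 961 ≡ 52.
Since 50 = 32 + 16 + 2, 50^50 ≡ 52 · 31 · 76; multiplying out mod 101: 52·31 = 1612 ≡ 97, then 97·76 = 7372 ≡ 100. Thus 50^50 ≡ 100 ≡ −1 (mod 101).
By Euler's criterion 50 is a quadratic non-residue mod 101: no t satisfies t² ≡ 50 (mod 101).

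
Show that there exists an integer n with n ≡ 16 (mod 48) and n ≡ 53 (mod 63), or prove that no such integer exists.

No, no such integer exists.

gcd(48, 63) = 3. If n ≡ 16 (mod 48) and n ≡ 53 (mod 63), then n ≡ 16 (mod 3) and n ≡ 53 (mod 3).
These are incompatible: 16 − 53 = -37 is not divisible by 3.
Therefore no such n exists.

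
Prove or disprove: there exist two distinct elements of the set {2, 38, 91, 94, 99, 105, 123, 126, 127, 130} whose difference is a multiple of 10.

Reduce each element modulo 10: 2↦2, 38↦8, 91↦1, 94↦4, 99↦9, 105↦5, 123↦3, 126↦6, 127↦7, 130↦0.
These 10 residues are pairwise different, hence no difference of two elements is divisible by 10.

No such pair exists.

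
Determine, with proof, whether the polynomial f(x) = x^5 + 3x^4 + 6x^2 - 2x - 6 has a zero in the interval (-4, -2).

Yes, f has a root in the interval.

f(-4) = -158 and f(-2) = 38, which have opposite signs.
As a polynomial, f is continuous on every closed interval.
By the Intermediate Value Theorem, f takes the value 0 somewhere in the open interval.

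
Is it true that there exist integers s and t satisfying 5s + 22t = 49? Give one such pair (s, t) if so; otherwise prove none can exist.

Since gcd(5, 22) = 1, every integer is an integer combination of 5 and 22.
Run the Euclidean algorithm on 22 and 5: 22 = 4·5 + 2, 5 = 2·2 + 1, 2 = 2·1 + 0.
Working back up the chain: 1 = 5 − 2·2 = 5 − 2·(22 − 4·5) = −2·22 + 9·5. So 5·9 + 22·(-2) = 1.
Scaling by 49 gives the particular solution (s, t) = (441, -98).
Shifting by a multiple of (22, −5) keeps it a solution: s = 441 − 20·22 = 1, t = -98 + 20·5 = 2.
Indeed 5·1 + 22·2 = 5 + 44 = 49.

s = 1, t = 2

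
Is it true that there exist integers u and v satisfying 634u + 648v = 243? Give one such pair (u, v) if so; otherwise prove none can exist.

No, no such integers exist.

Any value of 634u + 648v is a multiple of gcd(634, 648) = 2.
However 243 leaves remainder 1 on division by 2.
Hence no integers u, v satisfy the equation.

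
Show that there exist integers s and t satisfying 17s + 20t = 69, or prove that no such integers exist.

s = 17, t = -11

17 and 20 are coprime, so 17s + 20t ranges over all of ℤ.
Run the Euclidean algorithm on 20 and 17: 20 = 1·17 + 3, 17 = 5·3 + 2, 3 = 1·2 + 1, 2 = 2·1 + 0.
Working back up the chain: 1 = 3 − 1·2 = 3 − (17 − 5·3) = −17 + 6·3 = −17 + 6·(20 − 1·17) = 6·20 − 7·17. So 17·(-7) + 20·6 = 1.
Multiplying through by 69: s = (-7)·69 = -483, t = 6·69 = 414 is a solution.
Adding 25·20 to s and subtracting 25·17 from t gives the tidier solution (17, -11).
Indeed 17·17 + 20·(-11) = 289 − 220 = 69.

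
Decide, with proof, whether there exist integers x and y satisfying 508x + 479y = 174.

Since gcd(508, 479) = 1, every integer is an integer combination of 508 and 479.
Run the Euclidean algorithm on 508 and 479: 508 = 1·479 + 29, 479 = 16·29 + 15, 29 = 1·15 + 14, 15 = 1·14 + 1, 14 = 14·1 + 0.
Working back up the chain: 1 = 15 − 1·14 = 15 − (29 − 1·15) = −29 + 2·15 = −29 + 2·(479 − 16·29) = 2·479 − 33·29 = 2·479 − 33·(508 − 1·479) = −33·508 + 35·479. So 508·(-33) + 479·35 = 1.
Times 174: 508·(-5742) + 479·6090 = 174, so (-5742, 6090) solves it.
Adding 12·479 to x and subtracting 12·508 from y gives the tidier solution (6, -6).
Check: 508·6 + 479·(-6) = 3048 − 2874 = 174. ✓

x = 6, y = -6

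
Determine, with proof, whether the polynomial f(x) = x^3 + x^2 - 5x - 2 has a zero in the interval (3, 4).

No.

The endpoint values f(3) = 19 and f(4) = 58 are both positive. Claim: f(x) > 0 for every x in (3, 4).
Shift to the endpoint 3: with x = 3 + u (0 < u < 1), one computes f(3 + u) = u^3 + 10u^2 + 28u + 19.
The nonzero coefficients here are all positive, so for u > 0 every term is positive (or zero), and the constant term 19 is strictly positive.
So f is strictly positive on (3, 4); no root exists in the interval.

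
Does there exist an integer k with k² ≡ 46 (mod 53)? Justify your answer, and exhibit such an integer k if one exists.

k = 29 works: 29² = 841, and 841 − 46 = 795 = 15·53.

k = 29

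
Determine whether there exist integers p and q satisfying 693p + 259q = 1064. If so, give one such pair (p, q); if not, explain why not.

Since gcd(693, 259) = 7 and 1064 = 7·152, Bézout's identity guarantees a solution.
Dividing through by 7 reduces the equation to 99p + 37q = 152.
Run the Euclidean algorithm on 99 and 37: 99 = 2·37 + 25, 37 = 1·25 + 12, 25 = 2·12 + 1, 12 = 12·1 + 0.
Unwinding: 1 = 25 − 2·12 = 25 − 2·(37 − 1·25) = −2·37 + 3·25 = −2·37 + 3·(99 − 2·37) = 3·99 − 8·37, i.e. 99·3 + 37·(-8) = 1.
Multiplying through by 152: p = 3·152 = 456, q = (-8)·152 = -1216 is a solution.
Subtracting 12·37 from p and adding 12·99 to q gives the tidier solution (12, -28).
Check: 693·12 + 259·(-28) = 8316 − 7252 = 1064. ✓

p = 12, q = -28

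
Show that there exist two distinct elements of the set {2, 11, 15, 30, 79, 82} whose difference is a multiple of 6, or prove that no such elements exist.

Reduce each element modulo 6: 2↦2, 11↦5, 15↦3, 30↦0, 79↦1, 82↦4.
All 6 residues are distinct, so no two elements differ by a multiple of 6.

No such pair exists.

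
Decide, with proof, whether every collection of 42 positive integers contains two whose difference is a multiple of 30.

True.

Each integer lies in one of the 30 residue classes modulo 30.
With 42 integers and only 30 classes, the pigeonhole principle forces two of them, say a and b, into the same class.
Equal remainders mean a − b ≡ 0 (mod 30), so 30 divides their difference.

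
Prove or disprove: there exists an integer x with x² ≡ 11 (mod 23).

Apply Euler's criterion with the prime 23: 11 is a quadratic residue iff 11^11 ≡ 1 (mod 23), and a non-residue iff it is ≡ −1.
Repeated squaring mod 23: 11^2 = 121 ≡ 6; 11^4 ≡ 6² = 36 ≡ 13; 11^8 ≡ 13² = 169 ≡ 8.
Since 11 = 8 + 2 + 1, 11^11 ≡ 8 · 6 · 11; multiplying out mod 23: 8·6 = 48 ≡ 2, then 2·11 = 22 ≡ 22. Thus 11^11 ≡ 22 ≡ −1 (mod 23).
The value −1 means 11 is a non-residue modulo 23, so x² ≡ 11 (mod 23) is impossible.

There is no such integer.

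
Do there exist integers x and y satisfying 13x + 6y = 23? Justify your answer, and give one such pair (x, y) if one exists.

Since gcd(13, 6) = 1, every integer is an integer combination of 13 and 6.
Run the Euclidean algorithm on 13 and 6: 13 = 2·6 + 1, 6 = 6·1 + 0.
Unwinding: 1 = 13 − 2·6, i.e. 13·1 + 6·(-2) = 1.
Scaling by 23 gives the particular solution (x, y) = (23, -46).
The general solution is x = 23 + 6k, y = -46 − 13k; taking k = -3 gives the smaller pair x = 5, y = -7.
Indeed 13·5 + 6·(-7) = 65 − 42 = 23.

x = 5, y = -7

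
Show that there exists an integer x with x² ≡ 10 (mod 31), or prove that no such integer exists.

x = 14

x = 14 works: 14² = 196, and 196 − 10 = 186 = 6·31.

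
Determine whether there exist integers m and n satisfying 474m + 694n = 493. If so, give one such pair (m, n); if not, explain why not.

There are no such integers.

Both 474 and 694 are divisible by gcd(474, 694) = 2, hence so is any combination 474m + 694n.
But 493 = 2·246 + 1, so 2 ∤ 493.
So the equation is unsolvable over ℤ.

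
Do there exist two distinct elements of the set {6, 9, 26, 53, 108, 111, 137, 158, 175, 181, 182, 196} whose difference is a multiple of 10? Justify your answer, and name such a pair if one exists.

Yes: 6 and 26.

Reduce each element mod 10: 6↦6, 9↦9, 26↦6, 53↦3, 108↦8, 111↦1, 137↦7, 158↦8, 175↦5, 181↦1, 182↦2, 196↦6. The residue 6 repeats (at 6 and 26), and 26 − 6 = 20 = 2·10.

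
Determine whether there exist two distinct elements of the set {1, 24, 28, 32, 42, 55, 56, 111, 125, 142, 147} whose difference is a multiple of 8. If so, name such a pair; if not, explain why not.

Both 24 and 32 leave remainder 0 on division by 8; their difference 8 = 1·8 is a multiple of 8.

The pair (24, 32) works.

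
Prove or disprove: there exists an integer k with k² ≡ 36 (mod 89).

k = 6

Take k = 6. Then 6² = 36, and since 0 ≤ 36 < 89 this is already reduced: 6² ≡ 36 (mod 89).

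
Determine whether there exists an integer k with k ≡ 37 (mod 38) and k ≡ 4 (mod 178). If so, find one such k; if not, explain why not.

gcd(38, 178) = 2. If k ≡ 37 (mod 38) and k ≡ 4 (mod 178), then k ≡ 37 (mod 2) and k ≡ 4 (mod 2).
But 37 mod 2 = 1 while 4 mod 2 = 0, a contradiction.
Therefore no such k exists.

No such integer exists.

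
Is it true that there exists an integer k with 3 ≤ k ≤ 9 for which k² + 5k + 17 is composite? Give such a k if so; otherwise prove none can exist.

k = 9

At k = 9: 9² + 5·9 + 17 = 143 = 11·13, which is composite.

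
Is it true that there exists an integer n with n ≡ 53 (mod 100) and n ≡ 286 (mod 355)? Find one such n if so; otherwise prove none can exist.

Both moduli are multiples of 5 = gcd(100, 355), so any solution would satisfy n ≡ 53 and n ≡ 286 modulo 5 simultaneously.
But 53 mod 5 = 3 while 286 mod 5 = 1, a contradiction.
Hence the system has no solution.

There is no such integer.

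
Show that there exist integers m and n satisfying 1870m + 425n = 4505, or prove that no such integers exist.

m = 4, n = -7

Every value of 1870m + 425n is a multiple of gcd(1870, 425) = 85; since 85 ∣ 4505, solutions exist.
Dividing through by 85 reduces the equation to 22m + 5n = 53.
Dividing repeatedly: 22 = 4·5 + 2, 5 = 2·2 + 1, 2 = 2·1 + 0.
Back-substituting, 1 = 5 − 2·2 = 5 − 2·(22 − 4·5) = −2·22 + 9·5; that is, 22·(-2) + 5·9 = 1.
Multiplying through by 53: m = (-2)·53 = -106, n = 9·53 = 477 is a solution.
Adding 22·5 to m and subtracting 22·22 from n gives the tidier solution (4, -7).
Check: 1870·4 + 425·(-7) = 7480 − 2975 = 4505. ✓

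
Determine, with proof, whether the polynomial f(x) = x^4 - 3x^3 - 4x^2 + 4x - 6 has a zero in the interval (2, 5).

f(2) = -22 and f(5) = 164, which have opposite signs.
f is continuous everywhere (it is a polynomial), in particular on [2, 5].
By the Intermediate Value Theorem, f takes the value 0 somewhere in the open interval.

Yes, f has a root in the interval.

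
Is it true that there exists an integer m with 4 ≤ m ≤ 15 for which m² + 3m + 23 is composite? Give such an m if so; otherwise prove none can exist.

m = 14

At m = 14: 14² + 3·14 + 23 = 261 = 3·87, which is composite.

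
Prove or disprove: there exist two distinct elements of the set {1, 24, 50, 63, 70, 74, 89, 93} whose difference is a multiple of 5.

Reduce each element mod 5: 1↦1, 24↦4, 50↦0, 63↦3, 70↦0, 74↦4, 89↦4, 93↦3. The residue 4 repeats (at 24 and 74), and 74 − 24 = 50 = 10·5.

Yes: 24 and 74.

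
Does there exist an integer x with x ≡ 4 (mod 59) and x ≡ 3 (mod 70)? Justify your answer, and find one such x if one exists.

gcd(59, 70) = 1, so the Chinese Remainder Theorem guarantees exactly one residue class mod 4130 satisfying both.
Write x = 4 + 59t and require 4 + 59t ≡ 3 (mod 70), i.e. 59t ≡ 69 (mod 70).
Invert 59 mod 70 by the Euclidean algorithm: 70 = 1·59 + 11, 59 = 5·11 + 4, 11 = 2·4 + 3, 4 = 1·3 + 1, 3 = 3·1 + 0; back-substituting, 1 = 4 − 1·3 = 4 − (11 − 2·4) = −11 + 3·4 = −11 + 3·(59 − 5·11) = 3·59 − 16·11 = 3·59 − 16·(70 − 1·59) = −16·70 + 19·59. Hence 59·19 ≡ 1, so 59⁻¹ ≡ 19 (mod 70).
Multiplying by 19: t ≡ 19·69 = 1311 ≡ 51 (mod 70).
With t = 51: x = 4 + 59·51 = 3013.
Indeed 3013 ≡ 4 (mod 59) and 3013 ≡ 3 (mod 70).

x = 3013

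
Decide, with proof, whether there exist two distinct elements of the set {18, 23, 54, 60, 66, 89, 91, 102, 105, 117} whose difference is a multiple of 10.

No, no such pair exists.

Reduce each element modulo 10: 18↦8, 23↦3, 54↦4, 60↦0, 66↦6, 89↦9, 91↦1, 102↦2, 105↦5, 117↦7.
These 10 residues are pairwise different, hence no difference of two elements is divisible by 10.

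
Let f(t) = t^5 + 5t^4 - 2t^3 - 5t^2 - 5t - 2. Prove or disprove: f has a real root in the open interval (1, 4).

f(1) = -8 and f(4) = 2074, which have opposite signs.
As a polynomial, f is continuous on every closed interval.
By the Intermediate Value Theorem f must vanish at some point of (1, 4).

Yes, f has a root in the interval.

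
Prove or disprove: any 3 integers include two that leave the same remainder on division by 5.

Try 3 consecutive integers, 13, 14, 15. Their remainders mod 5 are 3, 4, 0 — pairwise different, as any 3 ≤ 5 consecutive integers have distinct residues.
Hence this collection has no pair with equal remainders mod 5, disproving the claim.

No, the set {13, 14, 15} is a counterexample.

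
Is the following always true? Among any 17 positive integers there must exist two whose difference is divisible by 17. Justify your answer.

Try 17 consecutive integers, 79, 80, …, 95. Their remainders mod 17 are 11, 12, 13, 14, 15, 16, 0, 1, 2, 3, 4, 5, 6, 7, 8, 9, 10 — pairwise different, as any 17 ≤ 17 consecutive integers have distinct residues.
Any two of them differ by at most 16 < 17 and by at least 1, so no difference is a multiple of 17.

No; for instance {79, 80, 81, 82, 83, 84, 85, 86, 87, 88, 89, 90, 91, 92, 93, 94, 95} is a counterexample.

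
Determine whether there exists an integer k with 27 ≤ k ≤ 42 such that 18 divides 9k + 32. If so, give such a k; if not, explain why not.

The values of 9k + 32 for k = 27, 28, …, 42 are 275, 284, 293, 302, 311, 320, 329, 338, 347, 356, 365, 374, 383, 392, 401, 410; reduced mod 18 these are 5, 14, 5, 14, 5, 14, 5, 14, 5, 14, 5, 14, 5, 14, 5, 14.
Since 0 is absent from this list, 18 ∤ 9k + 32 for every k with 27 ≤ k ≤ 42.

There is no such integer k in that range.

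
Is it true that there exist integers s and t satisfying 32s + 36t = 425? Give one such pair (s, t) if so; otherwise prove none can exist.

Both 32 and 36 are divisible by gcd(32, 36) = 4, hence so is any combination 32s + 36t.
But 425 = 4·106 + 1, so 4 ∤ 425.
Therefore 32s + 36t = 425 has no solution in integers.

No such integers exist.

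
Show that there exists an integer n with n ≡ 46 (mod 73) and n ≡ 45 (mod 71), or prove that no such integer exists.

n = 2601

Since 73 and 71 share no common factor, CRT says the pair of congruences has a solution (unique mod 5183).
Any solution of the first congruence is n = 46 + 73t; substituting into the second, 73t ≡ 45 − 46 ≡ 70 (mod 71).
73 ≡ 2 (mod 71), so this reads 2t ≡ 70 (mod 71). To invert 2 modulo 71: 71 = 35·2 + 1, 2 = 2·1 + 0, and unwinding, 1 = 71 − 35·2. Thus 2⁻¹ ≡ -35 ≡ 36 (mod 71).
Multiplying by 36: t ≡ 36·70 = 2520 ≡ 35 (mod 71).
With t = 35: n = 46 + 73·35 = 2601.
Verify: 2601 = 35·73 + 46 and 2601 = 36·71 + 45. ✓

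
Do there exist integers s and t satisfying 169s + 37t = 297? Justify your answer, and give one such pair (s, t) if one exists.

169 and 37 are coprime, so 169s + 37t ranges over all of ℤ.
Run the Euclidean algorithm on 169 and 37: 169 = 4·37 + 21, 37 = 1·21 + 16, 21 = 1·16 + 5, 16 = 3·5 + 1, 5 = 5·1 + 0.
Working back up the chain: 1 = 16 − 3·5 = 16 − 3·(21 − 1·16) = −3·21 + 4·16 = −3·21 + 4·(37 − 1·21) = 4·37 − 7·21 = 4·37 − 7·(169 − 4·37) = −7·169 + 32·37. So 169·(-7) + 37·32 = 1.
Scaling by 297 gives the particular solution (s, t) = (-2079, 9504).
Adding 57·37 to s and subtracting 57·169 from t gives the tidier solution (30, -129).
Indeed 169·30 + 37·(-129) = 5070 − 4773 = 297.

s = 30, t = -129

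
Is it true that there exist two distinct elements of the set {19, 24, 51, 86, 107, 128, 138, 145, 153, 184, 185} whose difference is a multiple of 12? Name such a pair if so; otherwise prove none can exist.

No such pair exists.

Reduce each element modulo 12: 19↦7, 24↦0, 51↦3, 86↦2, 107↦11, 128↦8, 138↦6, 145↦1, 153↦9, 184↦4, 185↦5.
All 11 residues are distinct, so no two elements differ by a multiple of 12.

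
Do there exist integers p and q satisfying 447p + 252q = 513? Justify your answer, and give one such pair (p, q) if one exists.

p = 75, q = -131

Every value of 447p + 252q is a multiple of gcd(447, 252) = 3; since 3 ∣ 513, solutions exist.
Dividing through by 3 reduces the equation to 149p + 84q = 171.
Euclidean algorithm: 149 = 1·84 + 65, 84 = 1·65 + 19, 65 = 3·19 + 8, 19 = 2·8 + 3, 8 = 2·3 + 2, 3 = 1·2 + 1, 2 = 2·1 + 0.
Unwinding: 1 = 3 − 1·2 = 3 − (8 − 2·3) = −8 + 3·3 = −8 + 3·(19 − 2·8) = 3·19 − 7·8 = 3·19 − 7·(65 − 3·19) = −7·65 + 24·19 = −7·65 + 24·(84 − 1·65) = 24·84 − 31·65 = 24·84 − 31·(149 − 1·84) = −31·149 + 55·84, i.e. 149·(-31) + 84·55 = 1.
Multiplying through by 171: p = (-31)·171 = -5301, q = 55·171 = 9405 is a solution.
Shifting by a multiple of (84, −149) keeps it a solution: p = -5301 + 64·84 = 75, q = 9405 − 64·149 = -131.
Indeed 447·75 + 252·(-131) = 33525 − 33012 = 513.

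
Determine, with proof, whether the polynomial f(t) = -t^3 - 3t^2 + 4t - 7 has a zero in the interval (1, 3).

No such root exists.

The endpoint values f(1) = -7 and f(3) = -49 are both negative. Claim: f(t) < 0 for every t in (1, 3).
Substitute t = 1 + u, where 0 < u < 2 on the interval. Expanding, f(1 + u) = -u^3 - 6u^2 - 5u - 7.
The nonzero coefficients here are all negative, so for u > 0 every term is negative (or zero), and the constant term -7 is strictly negative.
So f is strictly negative on (1, 3); no root exists in the interval.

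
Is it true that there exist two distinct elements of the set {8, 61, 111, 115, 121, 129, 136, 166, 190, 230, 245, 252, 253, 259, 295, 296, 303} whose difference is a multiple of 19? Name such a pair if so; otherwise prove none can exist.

No such pair exists.

Residues mod 19: 8↦8, 61↦4, 111↦16, 115↦1, 121↦7, 129↦15, 136↦3, 166↦14, 190↦0, 230↦2, 245↦17, 252↦5, 253↦6, 259↦12, 295↦10, 296↦11, 303↦18.
All 17 residues are distinct, so no two elements differ by a multiple of 19.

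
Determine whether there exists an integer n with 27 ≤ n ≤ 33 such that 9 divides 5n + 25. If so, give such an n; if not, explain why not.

At n = 31 we get 5·31 + 25 = 180, and 180 = 9·20.

n = 31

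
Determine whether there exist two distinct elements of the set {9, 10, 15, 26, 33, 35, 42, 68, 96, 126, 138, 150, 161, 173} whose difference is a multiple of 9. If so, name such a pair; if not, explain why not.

9 mod 9 = 0 and 126 mod 9 = 0, so 126 − 9 = 117 = 13·9.

The pair (9, 126) works.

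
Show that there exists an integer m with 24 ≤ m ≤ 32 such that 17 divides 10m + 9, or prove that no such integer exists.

m = 28

m = 28 works, since 10·28 + 9 = 289 = 17·17.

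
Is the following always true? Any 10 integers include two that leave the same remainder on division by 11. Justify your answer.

Consider the 10 integers 41, 42, …, 50. They lie in distinct residue classes modulo 11, since 10 ≤ 11.
Hence this collection has no pair with equal remainders mod 11, disproving the claim.

No, the set {41, 42, 43, 44, 45, 46, 47, 48, 49, 50} is a counterexample.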